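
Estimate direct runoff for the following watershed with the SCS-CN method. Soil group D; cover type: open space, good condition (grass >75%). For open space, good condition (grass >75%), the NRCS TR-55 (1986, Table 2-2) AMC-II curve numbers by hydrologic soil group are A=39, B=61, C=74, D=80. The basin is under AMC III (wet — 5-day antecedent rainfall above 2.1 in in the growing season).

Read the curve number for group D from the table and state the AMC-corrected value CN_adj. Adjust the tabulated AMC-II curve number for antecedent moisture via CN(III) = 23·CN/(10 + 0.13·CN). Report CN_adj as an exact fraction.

CN_adj = 4600/51 ≈ 90.196

NRCS table: open space, good condition (grass >75%), soil group D → CN(II) = 80
CN(III) from CN(II)=80: (23·80)/(10 + 0.13·80) = 4600/51 ≈ 90.196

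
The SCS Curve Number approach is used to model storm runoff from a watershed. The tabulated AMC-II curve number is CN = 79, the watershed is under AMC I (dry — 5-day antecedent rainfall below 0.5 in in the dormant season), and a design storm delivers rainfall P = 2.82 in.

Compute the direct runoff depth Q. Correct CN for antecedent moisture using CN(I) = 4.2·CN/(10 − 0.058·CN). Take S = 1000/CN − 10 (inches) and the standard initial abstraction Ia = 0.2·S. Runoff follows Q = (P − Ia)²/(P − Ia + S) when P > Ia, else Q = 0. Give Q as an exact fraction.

Q = 37687321/122999050 in ≈ 0.306 in

CN(I) from CN(II)=79: (4.2·79)/(10 − 0.058·79) = 7900/129 ≈ 61.240
Retention S: 1000/CN − 10 with CN=61.240 → S = 500/79 ≈ 6.329 in
Ia = 0.2S: 0.2·6.329 = 1.266 in (exactly 100/79)
Excess rainfall: 2.820 − 1.266 = 1.554 in; P > Ia so Q > 0
Q: (6139/3950)² ÷ (31139/3950) = 37687321/122999050 in (≈ 0.306 in)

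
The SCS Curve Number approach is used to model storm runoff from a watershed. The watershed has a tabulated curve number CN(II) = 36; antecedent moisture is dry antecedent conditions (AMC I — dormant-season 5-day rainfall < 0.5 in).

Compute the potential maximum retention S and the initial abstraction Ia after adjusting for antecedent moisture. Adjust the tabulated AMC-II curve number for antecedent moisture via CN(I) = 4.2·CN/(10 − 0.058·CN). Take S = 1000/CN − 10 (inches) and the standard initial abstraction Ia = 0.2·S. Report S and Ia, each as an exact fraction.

S = 8000/189 in ≈ 42.328 in; Ia = 1600/189 in ≈ 8.466 in

Dry (AMC I): CN(I) = 4.2·36/(10 − 0.058·36) = (756/5)/(989/125) = 18900/989 ≈ 19.110
Max retention: S = 1000/(18900/989) − 10 = 8000/189 in (≈ 42.328 in)
Ia = 0.2·(8000/189) = 1600/189 in ≈ 8.466 in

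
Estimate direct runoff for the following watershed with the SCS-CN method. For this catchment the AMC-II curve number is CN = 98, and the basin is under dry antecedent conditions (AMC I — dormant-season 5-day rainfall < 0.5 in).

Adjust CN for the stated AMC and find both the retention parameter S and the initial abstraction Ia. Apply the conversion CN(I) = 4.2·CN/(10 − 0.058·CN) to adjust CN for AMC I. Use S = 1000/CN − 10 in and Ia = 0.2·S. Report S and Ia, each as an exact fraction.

Dry (AMC I): CN(I) = 4.2·98/(10 − 0.058·98) = (2058/5)/(1079/250) = 102900/1079 ≈ 95.366
S = 1000/(102900/1079) − 10 = 500/1029 in ≈ 0.486 in
Initial abstraction Ia = S/5 = (500/1029)/5 = 100/1029 ≈ 0.097 in

S = 500/1029 in ≈ 0.486 in; Ia = 100/1029 in ≈ 0.097 in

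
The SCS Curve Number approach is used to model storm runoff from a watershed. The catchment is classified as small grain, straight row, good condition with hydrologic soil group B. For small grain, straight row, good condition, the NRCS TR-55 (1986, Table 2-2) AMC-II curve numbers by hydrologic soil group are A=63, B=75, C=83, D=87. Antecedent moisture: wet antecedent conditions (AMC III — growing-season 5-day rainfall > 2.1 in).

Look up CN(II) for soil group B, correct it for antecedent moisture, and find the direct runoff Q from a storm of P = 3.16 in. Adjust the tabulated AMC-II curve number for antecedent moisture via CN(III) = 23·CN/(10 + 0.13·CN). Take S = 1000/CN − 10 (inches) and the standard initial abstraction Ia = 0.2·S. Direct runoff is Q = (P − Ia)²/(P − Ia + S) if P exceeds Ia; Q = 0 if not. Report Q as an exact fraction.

Q = 24512401/12852975 in ≈ 1.907 in

NRCS table: small grain, straight row, good condition, soil group B → CN(II) = 75
CN(III) from CN(II)=75: (23·75)/(10 + 0.13·75) = 6900/79 ≈ 87.342
Retention S: 1000/CN − 10 with CN=87.342 → S = 100/69 ≈ 1.449 in
Ia = 0.2·(100/69) = 20/69 in ≈ 0.290 in
Excess rainfall: 3.160 − 0.290 = 2.870 in; P > Ia so Q > 0
Q = (4951/1725)²/((4951/1725) + 100/69) = (24512401/2975625)/(7451/1725) = 24512401/12852975 in ≈ 1.907 in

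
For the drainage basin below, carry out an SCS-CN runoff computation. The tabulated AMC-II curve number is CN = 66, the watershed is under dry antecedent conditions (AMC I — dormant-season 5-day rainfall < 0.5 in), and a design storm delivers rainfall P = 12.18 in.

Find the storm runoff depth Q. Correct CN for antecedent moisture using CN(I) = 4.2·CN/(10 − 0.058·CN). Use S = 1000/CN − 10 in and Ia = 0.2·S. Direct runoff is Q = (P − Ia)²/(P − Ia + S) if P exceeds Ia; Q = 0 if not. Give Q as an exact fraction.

Q = 113593939369/26404582050 in ≈ 4.302 in

CN(I) from CN(II)=66: (4.2·66)/(10 − 0.058·66) = 69300/1543 ≈ 44.913
S = 1000/(69300/1543) − 10 = 8500/693 in ≈ 12.266 in
Initial abstraction Ia = S/5 = (8500/693)/5 = 1700/693 ≈ 2.453 in
P − Ia = 12.180 − 2.453 = 337037/34650 ≈ 9.727 in (> 0, runoff occurs)
Runoff Q = (P−Ia)²/(P−Ia+S) = (9.727)²/(9.727+12.266) = 113593939369/26404582050 ≈ 4.302 in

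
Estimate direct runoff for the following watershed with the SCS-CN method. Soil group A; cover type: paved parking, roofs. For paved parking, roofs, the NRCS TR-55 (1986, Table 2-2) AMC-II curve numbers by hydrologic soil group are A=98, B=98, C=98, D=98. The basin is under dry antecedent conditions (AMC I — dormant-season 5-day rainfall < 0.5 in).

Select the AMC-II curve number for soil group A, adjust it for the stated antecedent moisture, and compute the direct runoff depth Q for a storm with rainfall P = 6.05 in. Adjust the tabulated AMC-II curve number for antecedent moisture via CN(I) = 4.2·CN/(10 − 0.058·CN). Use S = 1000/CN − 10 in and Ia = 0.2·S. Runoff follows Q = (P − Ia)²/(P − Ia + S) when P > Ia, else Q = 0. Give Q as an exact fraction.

Q = 15008455081/2727035220 in ≈ 5.504 in

NRCS table: paved parking, roofs, soil group A → CN(II) = 98
CN(I) from CN(II)=98: (4.2·98)/(10 − 0.058·98) = 102900/1079 ≈ 95.366
Retention S: 1000/CN − 10 with CN=95.366 → S = 500/1029 ≈ 0.486 in
Ia = 0.2S: 0.2·0.486 = 0.097 in (exactly 100/1029)
P − Ia = 6.050 − 0.097 = 122509/20580 ≈ 5.953 in (> 0, runoff occurs)
Runoff Q = (P−Ia)²/(P−Ia+S) = (5.953)²/(5.953+0.486) = 15008455081/2727035220 ≈ 5.504 in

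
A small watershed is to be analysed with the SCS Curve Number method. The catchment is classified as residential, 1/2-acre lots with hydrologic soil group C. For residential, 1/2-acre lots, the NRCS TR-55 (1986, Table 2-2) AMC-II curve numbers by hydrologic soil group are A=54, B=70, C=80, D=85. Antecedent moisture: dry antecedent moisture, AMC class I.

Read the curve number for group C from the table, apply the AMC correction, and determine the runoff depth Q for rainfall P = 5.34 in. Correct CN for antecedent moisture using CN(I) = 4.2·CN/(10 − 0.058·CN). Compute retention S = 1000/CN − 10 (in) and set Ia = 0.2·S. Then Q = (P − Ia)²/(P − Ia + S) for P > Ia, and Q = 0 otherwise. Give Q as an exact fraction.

NRCS table: residential, 1/2-acre lots, soil group C → CN(II) = 80
Dry (AMC I): CN(I) = 4.2·80/(10 − 0.058·80) = 336/(134/25) = 4200/67 ≈ 62.687
Max retention: S = 1000/(4200/67) − 10 = 125/21 in (≈ 5.952 in)
Initial abstraction Ia = S/5 = (125/21)/5 = 25/21 ≈ 1.190 in
P − Ia = 5.340 − 1.190 = 4357/1050 ≈ 4.150 in (> 0, runoff occurs)
Runoff Q = (P−Ia)²/(P−Ia+S) = (4.150)²/(4.150+5.952) = 18983449/11137350 ≈ 1.704 in

Q = 18983449/11137350 in ≈ 1.704 in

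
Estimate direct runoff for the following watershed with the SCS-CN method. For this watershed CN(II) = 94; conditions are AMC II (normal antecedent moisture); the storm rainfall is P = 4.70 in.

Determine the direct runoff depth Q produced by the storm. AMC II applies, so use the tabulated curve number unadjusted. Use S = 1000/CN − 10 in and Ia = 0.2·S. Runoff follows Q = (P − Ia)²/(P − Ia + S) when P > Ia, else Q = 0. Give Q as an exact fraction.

AMC II — tabulated CN = 94 applies directly.
S = 1000/94 − 10 = 30/47 in ≈ 0.638 in
Ia = 0.2S: 0.2·0.638 = 0.128 in (exactly 6/47)
Since P=4.700 > Ia=0.128: effective rainfall P−Ia = 2149/470 in
Q = (2149/470)²/((2149/470) + 30/47) = (4618201/220900)/(2449/470) = 4618201/1151030 in ≈ 4.012 in

Q = 4618201/1151030 in ≈ 4.012 in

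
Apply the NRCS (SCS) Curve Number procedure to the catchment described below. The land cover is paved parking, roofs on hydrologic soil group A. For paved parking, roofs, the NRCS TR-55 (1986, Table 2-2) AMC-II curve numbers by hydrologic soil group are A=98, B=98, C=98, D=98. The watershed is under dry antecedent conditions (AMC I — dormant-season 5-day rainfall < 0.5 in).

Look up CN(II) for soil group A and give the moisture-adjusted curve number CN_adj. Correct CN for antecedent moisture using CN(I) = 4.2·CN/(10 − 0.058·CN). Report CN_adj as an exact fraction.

NRCS table: paved parking, roofs, soil group A → CN(II) = 98
Adjust CN=98 to AMC I: 4.2·98/(10 − 0.058·98) → (2058/5) ÷ (1079/250) = 102900/1079 ≈ 95.366

CN_adj = 102900/1079 ≈ 95.366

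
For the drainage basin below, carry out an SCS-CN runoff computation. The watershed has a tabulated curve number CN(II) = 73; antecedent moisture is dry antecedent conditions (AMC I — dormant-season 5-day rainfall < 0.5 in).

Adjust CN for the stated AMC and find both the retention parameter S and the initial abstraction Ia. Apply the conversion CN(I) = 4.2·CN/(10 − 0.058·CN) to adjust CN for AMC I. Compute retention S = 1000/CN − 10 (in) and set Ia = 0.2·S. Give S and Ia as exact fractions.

S = 4500/511 in ≈ 8.806 in; Ia = 900/511 in ≈ 1.761 in

Dry (AMC I): CN(I) = 4.2·73/(10 − 0.058·73) = (1533/5)/(2883/500) = 51100/961 ≈ 53.174
Retention S: 1000/CN − 10 with CN=53.174 → S = 4500/511 ≈ 8.806 in
Initial abstraction Ia = S/5 = (4500/511)/5 = 900/511 ≈ 1.761 in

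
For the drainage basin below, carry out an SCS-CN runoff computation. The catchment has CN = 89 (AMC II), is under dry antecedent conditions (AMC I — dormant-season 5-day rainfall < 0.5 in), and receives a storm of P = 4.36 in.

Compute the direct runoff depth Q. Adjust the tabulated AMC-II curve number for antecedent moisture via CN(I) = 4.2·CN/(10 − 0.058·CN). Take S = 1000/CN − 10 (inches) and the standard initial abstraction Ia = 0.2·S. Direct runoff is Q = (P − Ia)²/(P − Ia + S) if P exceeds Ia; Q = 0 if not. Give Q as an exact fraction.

CN(I) from CN(II)=89: (4.2·89)/(10 − 0.058·89) = 186900/2419 ≈ 77.263
Max retention: S = 1000/(186900/2419) − 10 = 5500/1869 in (≈ 2.943 in)
Ia = 0.2S: 0.2·2.943 = 0.589 in (exactly 1100/1869)
Excess rainfall: 4.360 − 0.589 = 3.771 in; P > Ia so Q > 0
Runoff Q = (P−Ia)²/(P−Ia+S) = (3.771)²/(3.771+2.943) = 31053840841/14658613725 ≈ 2.118 in

Q = 31053840841/14658613725 in ≈ 2.118 in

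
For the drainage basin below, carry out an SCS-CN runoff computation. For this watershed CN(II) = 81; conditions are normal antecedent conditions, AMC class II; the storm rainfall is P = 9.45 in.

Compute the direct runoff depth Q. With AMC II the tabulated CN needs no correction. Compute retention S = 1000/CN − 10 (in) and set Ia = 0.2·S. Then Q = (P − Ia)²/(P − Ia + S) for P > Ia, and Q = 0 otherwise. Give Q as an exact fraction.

AMC II — tabulated CN = 81 applies directly.
S = 1000/81 − 10 = 190/81 in ≈ 2.346 in
Initial abstraction Ia = S/5 = (190/81)/5 = 38/81 ≈ 0.469 in
Since P=9.450 > Ia=0.469: effective rainfall P−Ia = 14549/1620 in
Runoff Q = (P−Ia)²/(P−Ia+S) = (8.981)²/(8.981+2.346) = 211673401/29725380 ≈ 7.121 in

Q = 211673401/29725380 in ≈ 7.121 in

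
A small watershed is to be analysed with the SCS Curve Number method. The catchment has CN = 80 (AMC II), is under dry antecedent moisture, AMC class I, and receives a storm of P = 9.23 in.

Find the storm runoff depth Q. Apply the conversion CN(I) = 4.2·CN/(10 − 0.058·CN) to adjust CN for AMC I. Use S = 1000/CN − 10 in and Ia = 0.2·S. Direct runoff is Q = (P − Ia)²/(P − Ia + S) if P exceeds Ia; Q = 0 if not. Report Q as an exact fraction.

Q = 285035689/61704300 in ≈ 4.619 in

Adjust CN=80 to AMC I: 4.2·80/(10 − 0.058·80) → 336 ÷ (134/25) = 4200/67 ≈ 62.687
Max retention: S = 1000/(4200/67) − 10 = 125/21 in (≈ 5.952 in)
Initial abstraction Ia = S/5 = (125/21)/5 = 25/21 ≈ 1.190 in
P − Ia = 9.230 − 1.190 = 16883/2100 ≈ 8.040 in (> 0, runoff occurs)
Runoff Q = (P−Ia)²/(P−Ia+S) = (8.040)²/(8.040+5.952) = 285035689/61704300 ≈ 4.619 in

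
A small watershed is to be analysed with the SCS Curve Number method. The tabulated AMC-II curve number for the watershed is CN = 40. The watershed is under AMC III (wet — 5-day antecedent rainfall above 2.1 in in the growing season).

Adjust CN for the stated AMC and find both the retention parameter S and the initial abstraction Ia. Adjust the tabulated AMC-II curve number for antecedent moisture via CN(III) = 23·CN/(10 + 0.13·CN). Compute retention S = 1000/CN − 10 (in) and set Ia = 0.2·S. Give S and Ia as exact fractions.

CN(III) from CN(II)=40: (23·40)/(10 + 0.13·40) = 1150/19 ≈ 60.526
Retention S: 1000/CN − 10 with CN=60.526 → S = 150/23 ≈ 6.522 in
Ia = 0.2S: 0.2·6.522 = 1.304 in (exactly 30/23)

S = 150/23 in ≈ 6.522 in; Ia = 30/23 in ≈ 1.304 in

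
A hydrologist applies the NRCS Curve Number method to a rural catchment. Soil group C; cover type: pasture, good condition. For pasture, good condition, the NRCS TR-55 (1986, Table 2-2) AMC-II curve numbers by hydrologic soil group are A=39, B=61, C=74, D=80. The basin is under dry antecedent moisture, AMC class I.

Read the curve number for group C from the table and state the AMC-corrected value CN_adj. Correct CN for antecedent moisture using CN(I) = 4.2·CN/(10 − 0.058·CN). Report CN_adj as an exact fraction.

NRCS table: pasture, good condition, soil group C → CN(II) = 74
CN(I) from CN(II)=74: (4.2·74)/(10 − 0.058·74) = 77700/1427 ≈ 54.450

CN_adj = 77700/1427 ≈ 54.450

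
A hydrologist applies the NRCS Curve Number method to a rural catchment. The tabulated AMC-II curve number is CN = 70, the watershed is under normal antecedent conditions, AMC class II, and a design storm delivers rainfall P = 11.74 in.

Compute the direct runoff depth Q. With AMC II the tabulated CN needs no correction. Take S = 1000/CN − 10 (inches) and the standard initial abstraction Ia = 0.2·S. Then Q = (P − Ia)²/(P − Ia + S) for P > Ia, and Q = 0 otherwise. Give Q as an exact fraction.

Average conditions: CN = 70 (no AMC adjustment).
Max retention: S = 1000/70 − 10 = 30/7 in (≈ 4.286 in)
Initial abstraction Ia = S/5 = (30/7)/5 = 6/7 ≈ 0.857 in
P − Ia = 11.740 − 0.857 = 3809/350 ≈ 10.883 in (> 0, runoff occurs)
Runoff Q = (P−Ia)²/(P−Ia+S) = (10.883)²/(10.883+4.286) = 14508481/1858150 ≈ 7.808 in

Q = 14508481/1858150 in ≈ 7.808 in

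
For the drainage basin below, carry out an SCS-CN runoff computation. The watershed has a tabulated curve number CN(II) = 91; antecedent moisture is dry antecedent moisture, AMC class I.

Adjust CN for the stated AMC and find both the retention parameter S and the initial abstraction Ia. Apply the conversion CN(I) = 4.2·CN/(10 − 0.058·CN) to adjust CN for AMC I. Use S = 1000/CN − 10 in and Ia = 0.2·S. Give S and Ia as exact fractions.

S = 1500/637 in ≈ 2.355 in; Ia = 300/637 in ≈ 0.471 in

Adjust CN=91 to AMC I: 4.2·91/(10 − 0.058·91) → (1911/5) ÷ (2361/500) = 63700/787 ≈ 80.940
Retention S: 1000/CN − 10 with CN=80.940 → S = 1500/637 ≈ 2.355 in
Ia = 0.2·(1500/637) = 300/637 in ≈ 0.471 in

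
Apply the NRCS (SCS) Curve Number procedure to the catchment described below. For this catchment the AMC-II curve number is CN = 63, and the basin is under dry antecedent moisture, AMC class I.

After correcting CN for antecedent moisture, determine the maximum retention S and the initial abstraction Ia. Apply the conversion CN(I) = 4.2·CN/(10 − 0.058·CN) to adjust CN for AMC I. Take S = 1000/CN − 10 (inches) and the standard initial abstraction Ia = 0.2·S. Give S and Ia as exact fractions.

S = 18500/1323 in ≈ 13.983 in; Ia = 3700/1323 in ≈ 2.797 in

Adjust CN=63 to AMC I: 4.2·63/(10 − 0.058·63) → (1323/5) ÷ (3173/500) = 132300/3173 ≈ 41.696
Max retention: S = 1000/(132300/3173) − 10 = 18500/1323 in (≈ 13.983 in)
Initial abstraction Ia = S/5 = (18500/1323)/5 = 3700/1323 ≈ 2.797 in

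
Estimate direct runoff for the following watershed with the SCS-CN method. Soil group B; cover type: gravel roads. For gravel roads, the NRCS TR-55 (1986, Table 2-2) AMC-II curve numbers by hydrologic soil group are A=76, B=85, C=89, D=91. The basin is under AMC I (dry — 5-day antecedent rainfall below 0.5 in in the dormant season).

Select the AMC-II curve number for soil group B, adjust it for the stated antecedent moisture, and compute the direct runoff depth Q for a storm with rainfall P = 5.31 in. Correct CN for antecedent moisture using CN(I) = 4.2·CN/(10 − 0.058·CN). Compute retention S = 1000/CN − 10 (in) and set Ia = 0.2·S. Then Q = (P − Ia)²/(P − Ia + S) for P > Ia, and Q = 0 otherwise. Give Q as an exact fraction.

Q = 2829069721/1227949100 in ≈ 2.304 in

NRCS table: gravel roads, soil group B → CN(II) = 85
Dry (AMC I): CN(I) = 4.2·85/(10 − 0.058·85) = 357/(507/100) = 11900/169 ≈ 70.414
S = 1000/(11900/169) − 10 = 500/119 in ≈ 4.202 in
Ia = 0.2S: 0.2·4.202 = 0.840 in (exactly 100/119)
P − Ia = 5.310 − 0.840 = 53189/11900 ≈ 4.470 in (> 0, runoff occurs)
Q: (53189/11900)² ÷ (103189/11900) = 2829069721/1227949100 in (≈ 2.304 in)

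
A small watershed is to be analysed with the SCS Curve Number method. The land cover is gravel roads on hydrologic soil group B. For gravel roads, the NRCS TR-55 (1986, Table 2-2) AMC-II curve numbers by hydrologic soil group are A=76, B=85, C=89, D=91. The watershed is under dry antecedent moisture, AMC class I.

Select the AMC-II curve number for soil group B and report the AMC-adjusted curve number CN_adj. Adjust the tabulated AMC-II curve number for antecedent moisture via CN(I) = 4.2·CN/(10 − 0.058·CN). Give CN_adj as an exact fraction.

NRCS table: gravel roads, soil group B → CN(II) = 85
Dry (AMC I): CN(I) = 4.2·85/(10 − 0.058·85) = 357/(507/100) = 11900/169 ≈ 70.414

CN_adj = 11900/169 ≈ 70.414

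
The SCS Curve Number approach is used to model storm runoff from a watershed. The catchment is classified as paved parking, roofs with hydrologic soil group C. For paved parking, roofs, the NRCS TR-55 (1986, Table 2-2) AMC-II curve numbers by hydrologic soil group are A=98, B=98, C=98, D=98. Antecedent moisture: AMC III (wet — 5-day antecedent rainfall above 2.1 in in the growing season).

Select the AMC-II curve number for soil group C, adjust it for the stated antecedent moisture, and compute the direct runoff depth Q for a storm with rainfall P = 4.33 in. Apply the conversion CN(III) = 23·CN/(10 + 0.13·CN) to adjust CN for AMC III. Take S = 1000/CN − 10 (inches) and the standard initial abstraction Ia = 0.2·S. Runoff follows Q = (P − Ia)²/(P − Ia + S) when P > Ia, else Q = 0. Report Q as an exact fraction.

NRCS table: paved parking, roofs, soil group C → CN(II) = 98
Wet (AMC III): CN(III) = 23·98/(10 + 0.13·98) = 2254/(1137/50) = 112700/1137 ≈ 99.120
S = 1000/(112700/1137) − 10 = 100/1127 in ≈ 0.089 in
Ia = 0.2·(100/1127) = 20/1127 in ≈ 0.018 in
P − Ia = 4.330 − 0.018 = 485991/112700 ≈ 4.312 in (> 0, runoff occurs)
Runoff Q = (P−Ia)²/(P−Ia+S) = (4.312)²/(4.312+0.089) = 236187252081/55898185700 ≈ 4.225 in

Q = 236187252081/55898185700 in ≈ 4.225 in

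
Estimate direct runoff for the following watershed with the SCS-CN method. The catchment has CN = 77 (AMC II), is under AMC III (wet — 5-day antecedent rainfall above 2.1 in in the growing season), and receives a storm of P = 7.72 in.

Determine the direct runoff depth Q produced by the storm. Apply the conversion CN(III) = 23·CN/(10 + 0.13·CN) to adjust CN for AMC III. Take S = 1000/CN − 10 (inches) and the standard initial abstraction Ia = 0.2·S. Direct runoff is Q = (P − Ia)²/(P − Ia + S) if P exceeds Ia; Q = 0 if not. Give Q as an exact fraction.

CN(III) from CN(II)=77: (23·77)/(10 + 0.13·77) = 7700/87 ≈ 88.506
Max retention: S = 1000/(7700/87) − 10 = 100/77 in (≈ 1.299 in)
Ia = 0.2S: 0.2·1.299 = 0.260 in (exactly 20/77)
Since P=7.720 > Ia=0.260: effective rainfall P−Ia = 14361/1925 in
Q: (14361/1925)² ÷ (16861/1925) = 206238321/32457425 in (≈ 6.354 in)

Q = 206238321/32457425 in ≈ 6.354 in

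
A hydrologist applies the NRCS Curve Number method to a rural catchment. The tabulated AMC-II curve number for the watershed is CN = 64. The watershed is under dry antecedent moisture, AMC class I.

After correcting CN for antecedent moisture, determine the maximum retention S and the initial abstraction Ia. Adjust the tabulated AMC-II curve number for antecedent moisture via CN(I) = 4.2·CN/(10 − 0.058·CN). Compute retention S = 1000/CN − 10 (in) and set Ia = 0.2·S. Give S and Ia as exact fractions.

CN(I) from CN(II)=64: (4.2·64)/(10 − 0.058·64) = 5600/131 ≈ 42.748
Max retention: S = 1000/(5600/131) − 10 = 375/28 in (≈ 13.393 in)
Ia = 0.2·(375/28) = 75/28 in ≈ 2.679 in

S = 375/28 in ≈ 13.393 in; Ia = 75/28 in ≈ 2.679 in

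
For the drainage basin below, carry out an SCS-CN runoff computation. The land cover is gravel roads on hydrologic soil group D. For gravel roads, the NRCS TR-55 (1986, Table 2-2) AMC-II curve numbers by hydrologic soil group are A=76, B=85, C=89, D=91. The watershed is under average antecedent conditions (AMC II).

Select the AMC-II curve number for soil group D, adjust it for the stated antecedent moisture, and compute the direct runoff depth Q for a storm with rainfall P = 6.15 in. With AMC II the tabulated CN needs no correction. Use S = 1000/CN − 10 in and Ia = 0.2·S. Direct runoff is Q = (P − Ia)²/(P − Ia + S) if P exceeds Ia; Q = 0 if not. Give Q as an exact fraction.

NRCS table: gravel roads, soil group D → CN(II) = 91
CN(II) = 91; AMC II needs no correction.
Retention S: 1000/CN − 10 with CN=91.000 → S = 90/91 ≈ 0.989 in
Ia = 0.2S: 0.2·0.989 = 0.198 in (exactly 18/91)
Excess rainfall: 6.150 − 0.198 = 5.952 in; P > Ia so Q > 0
Q: (10833/1820)² ÷ (12633/1820) = 39117963/7664020 in (≈ 5.104 in)

Q = 39117963/7664020 in ≈ 5.104 in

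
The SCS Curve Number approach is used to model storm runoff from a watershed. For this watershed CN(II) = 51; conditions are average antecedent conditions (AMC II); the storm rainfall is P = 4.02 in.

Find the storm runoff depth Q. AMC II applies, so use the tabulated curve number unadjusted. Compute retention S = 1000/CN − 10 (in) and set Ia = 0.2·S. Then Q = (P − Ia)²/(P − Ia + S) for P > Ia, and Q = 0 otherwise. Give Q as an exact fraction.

Q = 28633201/76120050 in ≈ 0.376 in

Average conditions: CN = 51 (no AMC adjustment).
Retention S: 1000/CN − 10 with CN=51.000 → S = 490/51 ≈ 9.608 in
Initial abstraction Ia = S/5 = (490/51)/5 = 98/51 ≈ 1.922 in
P − Ia = 4.020 − 1.922 = 5351/2550 ≈ 2.098 in (> 0, runoff occurs)
Runoff Q = (P−Ia)²/(P−Ia+S) = (2.098)²/(2.098+9.608) = 28633201/76120050 ≈ 0.376 in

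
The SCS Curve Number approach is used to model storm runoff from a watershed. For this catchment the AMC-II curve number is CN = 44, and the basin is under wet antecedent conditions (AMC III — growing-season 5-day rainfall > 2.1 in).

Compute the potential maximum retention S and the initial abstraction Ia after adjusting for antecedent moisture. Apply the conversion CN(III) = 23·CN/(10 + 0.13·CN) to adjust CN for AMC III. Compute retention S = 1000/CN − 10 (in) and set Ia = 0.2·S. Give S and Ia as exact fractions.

S = 1400/253 in ≈ 5.534 in; Ia = 280/253 in ≈ 1.107 in

CN(III) from CN(II)=44: (23·44)/(10 + 0.13·44) = 25300/393 ≈ 64.377
Max retention: S = 1000/(25300/393) − 10 = 1400/253 in (≈ 5.534 in)
Ia = 0.2S: 0.2·5.534 = 1.107 in (exactly 280/253)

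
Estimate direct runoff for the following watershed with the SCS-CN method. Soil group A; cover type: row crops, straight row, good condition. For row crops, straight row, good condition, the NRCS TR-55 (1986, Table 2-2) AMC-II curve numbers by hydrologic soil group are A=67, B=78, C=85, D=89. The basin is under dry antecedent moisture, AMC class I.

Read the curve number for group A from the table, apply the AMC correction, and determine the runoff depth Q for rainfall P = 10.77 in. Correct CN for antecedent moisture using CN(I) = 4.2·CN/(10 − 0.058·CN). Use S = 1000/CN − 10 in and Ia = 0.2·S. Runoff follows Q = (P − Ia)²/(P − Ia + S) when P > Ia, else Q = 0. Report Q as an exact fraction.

Q = 156114282769/44325799700 in ≈ 3.522 in

NRCS table: row crops, straight row, good condition, soil group A → CN(II) = 67
Adjust CN=67 to AMC I: 4.2·67/(10 − 0.058·67) → (1407/5) ÷ (3057/500) = 46900/1019 ≈ 46.026
S = 1000/(46900/1019) − 10 = 5500/469 in ≈ 11.727 in
Initial abstraction Ia = S/5 = (5500/469)/5 = 1100/469 ≈ 2.345 in
Excess rainfall: 10.770 − 2.345 = 8.425 in; P > Ia so Q > 0
Runoff Q = (P−Ia)²/(P−Ia+S) = (8.425)²/(8.425+11.727) = 156114282769/44325799700 ≈ 3.522 in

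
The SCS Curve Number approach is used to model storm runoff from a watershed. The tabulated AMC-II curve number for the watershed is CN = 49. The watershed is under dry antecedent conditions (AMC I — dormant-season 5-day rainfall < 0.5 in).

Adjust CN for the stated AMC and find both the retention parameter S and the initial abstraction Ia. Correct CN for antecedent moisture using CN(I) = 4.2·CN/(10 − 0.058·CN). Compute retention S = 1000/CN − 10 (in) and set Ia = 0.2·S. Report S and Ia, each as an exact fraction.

CN(I) from CN(II)=49: (4.2·49)/(10 − 0.058·49) = 34300/1193 ≈ 28.751
Retention S: 1000/CN − 10 with CN=28.751 → S = 8500/343 ≈ 24.781 in
Ia = 0.2S: 0.2·24.781 = 4.956 in (exactly 1700/343)

S = 8500/343 in ≈ 24.781 in; Ia = 1700/343 in ≈ 4.956 in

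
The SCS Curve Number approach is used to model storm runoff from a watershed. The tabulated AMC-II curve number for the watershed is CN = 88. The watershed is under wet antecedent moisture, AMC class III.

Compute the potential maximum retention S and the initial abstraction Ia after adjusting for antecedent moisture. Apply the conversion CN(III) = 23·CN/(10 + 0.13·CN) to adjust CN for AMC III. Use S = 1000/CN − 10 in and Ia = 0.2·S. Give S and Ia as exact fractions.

CN(III) from CN(II)=88: (23·88)/(10 + 0.13·88) = 6325/67 ≈ 94.403
Max retention: S = 1000/(6325/67) − 10 = 150/253 in (≈ 0.593 in)
Ia = 0.2S: 0.2·0.593 = 0.119 in (exactly 30/253)

S = 150/253 in ≈ 0.593 in; Ia = 30/253 in ≈ 0.119 in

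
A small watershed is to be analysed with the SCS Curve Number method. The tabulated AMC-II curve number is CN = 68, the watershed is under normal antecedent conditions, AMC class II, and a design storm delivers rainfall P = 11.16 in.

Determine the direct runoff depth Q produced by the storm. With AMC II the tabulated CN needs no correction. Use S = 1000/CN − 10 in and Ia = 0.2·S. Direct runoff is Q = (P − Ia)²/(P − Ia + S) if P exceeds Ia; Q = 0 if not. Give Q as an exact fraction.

AMC II — tabulated CN = 68 applies directly.
S = 1000/68 − 10 = 80/17 in ≈ 4.706 in
Ia = 0.2S: 0.2·4.706 = 0.941 in (exactly 16/17)
Excess rainfall: 11.160 − 0.941 = 10.219 in; P > Ia so Q > 0
Runoff Q = (P−Ia)²/(P−Ia+S) = (10.219)²/(10.219+4.706) = 18861649/2695775 ≈ 6.997 in

Q = 18861649/2695775 in ≈ 6.997 in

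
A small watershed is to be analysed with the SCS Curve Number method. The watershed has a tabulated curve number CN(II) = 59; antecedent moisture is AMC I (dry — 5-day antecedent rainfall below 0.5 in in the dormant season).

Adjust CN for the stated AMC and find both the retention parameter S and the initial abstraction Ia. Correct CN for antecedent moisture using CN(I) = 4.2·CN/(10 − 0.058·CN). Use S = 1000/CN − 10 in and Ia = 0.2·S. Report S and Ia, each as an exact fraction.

Adjust CN=59 to AMC I: 4.2·59/(10 − 0.058·59) → (1239/5) ÷ (3289/500) = 123900/3289 ≈ 37.671
Retention S: 1000/CN − 10 with CN=37.671 → S = 20500/1239 ≈ 16.546 in
Initial abstraction Ia = S/5 = (20500/1239)/5 = 4100/1239 ≈ 3.309 in

S = 20500/1239 in ≈ 16.546 in; Ia = 4100/1239 in ≈ 3.309 in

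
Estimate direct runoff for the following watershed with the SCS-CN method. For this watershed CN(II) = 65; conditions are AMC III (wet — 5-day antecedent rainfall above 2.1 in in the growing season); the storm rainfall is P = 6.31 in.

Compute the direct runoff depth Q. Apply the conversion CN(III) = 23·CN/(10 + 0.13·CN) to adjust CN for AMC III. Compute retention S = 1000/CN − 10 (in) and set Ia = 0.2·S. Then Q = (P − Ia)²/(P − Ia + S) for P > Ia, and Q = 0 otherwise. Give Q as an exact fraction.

CN(III) from CN(II)=65: (23·65)/(10 + 0.13·65) = 29900/369 ≈ 81.030
Retention S: 1000/CN − 10 with CN=81.030 → S = 700/299 ≈ 2.341 in
Initial abstraction Ia = S/5 = (700/299)/5 = 140/299 ≈ 0.468 in
Excess rainfall: 6.310 − 0.468 = 5.842 in; P > Ia so Q > 0
Q = (174669/29900)²/((174669/29900) + 700/299) = (30509259561/894010000)/(244669/29900) = 30509259561/7315603100 in ≈ 4.170 in

Q = 30509259561/7315603100 in ≈ 4.170 in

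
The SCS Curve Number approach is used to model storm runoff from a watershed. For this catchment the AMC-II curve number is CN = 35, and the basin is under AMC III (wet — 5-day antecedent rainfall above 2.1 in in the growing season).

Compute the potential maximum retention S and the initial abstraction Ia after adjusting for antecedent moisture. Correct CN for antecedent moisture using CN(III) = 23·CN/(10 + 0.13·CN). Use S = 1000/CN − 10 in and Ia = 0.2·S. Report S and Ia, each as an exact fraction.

S = 1300/161 in ≈ 8.075 in; Ia = 260/161 in ≈ 1.615 in

CN(III) from CN(II)=35: (23·35)/(10 + 0.13·35) = 16100/291 ≈ 55.326
Retention S: 1000/CN − 10 with CN=55.326 → S = 1300/161 ≈ 8.075 in
Ia = 0.2S: 0.2·8.075 = 1.615 in (exactly 260/161)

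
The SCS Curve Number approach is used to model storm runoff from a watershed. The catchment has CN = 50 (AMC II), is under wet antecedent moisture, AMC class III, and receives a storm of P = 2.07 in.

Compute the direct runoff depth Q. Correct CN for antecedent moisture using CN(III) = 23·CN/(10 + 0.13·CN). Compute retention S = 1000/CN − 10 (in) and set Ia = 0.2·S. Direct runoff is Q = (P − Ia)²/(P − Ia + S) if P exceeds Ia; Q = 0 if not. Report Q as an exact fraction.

Wet (AMC III): CN(III) = 23·50/(10 + 0.13·50) = 1150/(33/2) = 2300/33 ≈ 69.697
Retention S: 1000/CN − 10 with CN=69.697 → S = 100/23 ≈ 4.348 in
Initial abstraction Ia = S/5 = (100/23)/5 = 20/23 ≈ 0.870 in
Since P=2.070 > Ia=0.870: effective rainfall P−Ia = 2761/2300 in
Runoff Q = (P−Ia)²/(P−Ia+S) = (1.200)²/(1.200+4.348) = 7623121/29350300 ≈ 0.260 in

Q = 7623121/29350300 in ≈ 0.260 in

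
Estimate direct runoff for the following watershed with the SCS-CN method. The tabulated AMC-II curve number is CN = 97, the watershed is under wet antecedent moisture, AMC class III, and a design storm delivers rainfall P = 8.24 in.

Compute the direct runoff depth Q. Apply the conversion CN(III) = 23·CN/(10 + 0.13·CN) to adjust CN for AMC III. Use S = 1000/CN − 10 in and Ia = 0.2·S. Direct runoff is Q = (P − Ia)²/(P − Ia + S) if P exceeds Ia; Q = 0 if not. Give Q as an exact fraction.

Adjust CN=97 to AMC III: 23·97/(10 + 0.13·97) → 2231 ÷ (2261/100) = 223100/2261 ≈ 98.673
S = 1000/(223100/2261) − 10 = 300/2231 in ≈ 0.134 in
Ia = 0.2S: 0.2·0.134 = 0.027 in (exactly 60/2231)
Excess rainfall: 8.240 − 0.027 = 8.213 in; P > Ia so Q > 0
Q: (458086/55775)² ÷ (465586/55775) = 104921391698/12984029575 in (≈ 8.081 in)

Q = 104921391698/12984029575 in ≈ 8.081 in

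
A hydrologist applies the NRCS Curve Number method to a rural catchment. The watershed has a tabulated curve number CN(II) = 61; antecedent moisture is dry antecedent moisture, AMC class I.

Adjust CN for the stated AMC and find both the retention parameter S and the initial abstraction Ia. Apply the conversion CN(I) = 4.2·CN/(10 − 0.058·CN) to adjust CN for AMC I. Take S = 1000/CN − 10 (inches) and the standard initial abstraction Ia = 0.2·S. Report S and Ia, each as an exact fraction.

S = 6500/427 in ≈ 15.222 in; Ia = 1300/427 in ≈ 3.044 in

Dry (AMC I): CN(I) = 4.2·61/(10 − 0.058·61) = (1281/5)/(3231/500) = 42700/1077 ≈ 39.647
S = 1000/(42700/1077) − 10 = 6500/427 in ≈ 15.222 in
Ia = 0.2S: 0.2·15.222 = 3.044 in (exactly 1300/427)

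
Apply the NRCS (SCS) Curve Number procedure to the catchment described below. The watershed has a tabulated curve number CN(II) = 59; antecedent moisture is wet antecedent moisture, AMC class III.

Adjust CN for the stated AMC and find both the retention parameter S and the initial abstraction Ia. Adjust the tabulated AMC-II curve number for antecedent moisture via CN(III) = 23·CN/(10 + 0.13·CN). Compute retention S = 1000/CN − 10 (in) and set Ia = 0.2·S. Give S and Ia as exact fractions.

S = 4100/1357 in ≈ 3.021 in; Ia = 820/1357 in ≈ 0.604 in

CN(III) from CN(II)=59: (23·59)/(10 + 0.13·59) = 135700/1767 ≈ 76.797
Retention S: 1000/CN − 10 with CN=76.797 → S = 4100/1357 ≈ 3.021 in
Ia = 0.2S: 0.2·3.021 = 0.604 in (exactly 820/1357)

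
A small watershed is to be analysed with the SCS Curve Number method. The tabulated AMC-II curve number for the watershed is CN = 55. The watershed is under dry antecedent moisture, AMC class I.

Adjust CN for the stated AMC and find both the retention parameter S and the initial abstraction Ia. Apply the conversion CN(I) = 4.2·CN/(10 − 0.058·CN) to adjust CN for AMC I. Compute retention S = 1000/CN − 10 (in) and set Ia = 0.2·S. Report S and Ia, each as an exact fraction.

Adjust CN=55 to AMC I: 4.2·55/(10 − 0.058·55) → 231 ÷ (681/100) = 7700/227 ≈ 33.921
Retention S: 1000/CN − 10 with CN=33.921 → S = 1500/77 ≈ 19.481 in
Ia = 0.2·(1500/77) = 300/77 in ≈ 3.896 in

S = 1500/77 in ≈ 19.481 in; Ia = 300/77 in ≈ 3.896 in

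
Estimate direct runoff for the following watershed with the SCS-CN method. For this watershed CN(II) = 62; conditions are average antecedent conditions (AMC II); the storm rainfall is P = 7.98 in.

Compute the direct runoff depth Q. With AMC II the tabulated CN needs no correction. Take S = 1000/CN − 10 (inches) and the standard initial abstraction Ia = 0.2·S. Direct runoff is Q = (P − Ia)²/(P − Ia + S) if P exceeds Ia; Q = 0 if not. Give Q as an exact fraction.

Q = 5768419/1629050 in ≈ 3.541 in

Average conditions: CN = 62 (no AMC adjustment).
Retention S: 1000/CN − 10 with CN=62.000 → S = 190/31 ≈ 6.129 in
Initial abstraction Ia = S/5 = (190/31)/5 = 38/31 ≈ 1.226 in
Excess rainfall: 7.980 − 1.226 = 6.754 in; P > Ia so Q > 0
Runoff Q = (P−Ia)²/(P−Ia+S) = (6.754)²/(6.754+6.129) = 5768419/1629050 ≈ 3.541 in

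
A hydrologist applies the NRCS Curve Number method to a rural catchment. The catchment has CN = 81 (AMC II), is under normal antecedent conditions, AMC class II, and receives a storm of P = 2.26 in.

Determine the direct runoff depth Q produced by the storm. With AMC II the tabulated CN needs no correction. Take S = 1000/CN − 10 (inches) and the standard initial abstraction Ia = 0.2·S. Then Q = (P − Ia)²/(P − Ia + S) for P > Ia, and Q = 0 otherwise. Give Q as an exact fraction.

Average conditions: CN = 81 (no AMC adjustment).
S = 1000/81 − 10 = 190/81 in ≈ 2.346 in
Ia = 0.2S: 0.2·2.346 = 0.469 in (exactly 38/81)
P − Ia = 2.260 − 0.469 = 7253/4050 ≈ 1.791 in (> 0, runoff occurs)
Q = (7253/4050)²/((7253/4050) + 190/81) = (52606009/16402500)/(16753/4050) = 52606009/67849650 in ≈ 0.775 in

Q = 52606009/67849650 in ≈ 0.775 in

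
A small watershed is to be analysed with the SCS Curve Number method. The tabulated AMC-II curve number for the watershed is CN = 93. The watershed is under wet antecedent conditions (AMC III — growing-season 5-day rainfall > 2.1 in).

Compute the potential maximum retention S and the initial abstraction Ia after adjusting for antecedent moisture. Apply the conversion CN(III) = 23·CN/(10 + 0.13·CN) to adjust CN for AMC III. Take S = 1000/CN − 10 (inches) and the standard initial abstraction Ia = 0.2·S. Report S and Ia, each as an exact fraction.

S = 700/2139 in ≈ 0.327 in; Ia = 140/2139 in ≈ 0.065 in

Adjust CN=93 to AMC III: 23·93/(10 + 0.13·93) → 2139 ÷ (2209/100) = 213900/2209 ≈ 96.831
Retention S: 1000/CN − 10 with CN=96.831 → S = 700/2139 ≈ 0.327 in
Ia = 0.2S: 0.2·0.327 = 0.065 in (exactly 140/2139)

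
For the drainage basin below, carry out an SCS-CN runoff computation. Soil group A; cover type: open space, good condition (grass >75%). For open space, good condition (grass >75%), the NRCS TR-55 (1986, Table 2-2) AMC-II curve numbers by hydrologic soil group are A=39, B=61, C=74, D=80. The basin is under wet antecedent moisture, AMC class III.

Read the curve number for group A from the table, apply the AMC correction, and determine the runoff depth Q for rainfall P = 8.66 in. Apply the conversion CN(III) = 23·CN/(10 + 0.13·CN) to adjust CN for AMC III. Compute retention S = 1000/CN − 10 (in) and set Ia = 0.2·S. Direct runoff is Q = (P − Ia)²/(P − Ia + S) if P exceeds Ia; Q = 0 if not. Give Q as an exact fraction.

NRCS table: open space, good condition (grass >75%), soil group A → CN(II) = 39
Adjust CN=39 to AMC III: 23·39/(10 + 0.13·39) → 897 ÷ (1507/100) = 89700/1507 ≈ 59.522
Retention S: 1000/CN − 10 with CN=59.522 → S = 6100/897 ≈ 6.800 in
Ia = 0.2S: 0.2·6.800 = 1.360 in (exactly 1220/897)
P − Ia = 8.660 − 1.360 = 327401/44850 ≈ 7.300 in (> 0, runoff occurs)
Q: (327401/44850)² ÷ (632401/44850) = 107191414801/28363184850 in (≈ 3.779 in)

Q = 107191414801/28363184850 in ≈ 3.779 in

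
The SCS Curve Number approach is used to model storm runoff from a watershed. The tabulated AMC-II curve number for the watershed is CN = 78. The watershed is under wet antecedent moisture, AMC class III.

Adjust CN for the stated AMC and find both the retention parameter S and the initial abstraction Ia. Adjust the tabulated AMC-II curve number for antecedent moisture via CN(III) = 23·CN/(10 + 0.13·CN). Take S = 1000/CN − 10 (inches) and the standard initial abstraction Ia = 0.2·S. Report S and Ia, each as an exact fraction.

CN(III) from CN(II)=78: (23·78)/(10 + 0.13·78) = 89700/1007 ≈ 89.076
S = 1000/(89700/1007) − 10 = 1100/897 in ≈ 1.226 in
Ia = 0.2S: 0.2·1.226 = 0.245 in (exactly 220/897)

S = 1100/897 in ≈ 1.226 in; Ia = 220/897 in ≈ 0.245 in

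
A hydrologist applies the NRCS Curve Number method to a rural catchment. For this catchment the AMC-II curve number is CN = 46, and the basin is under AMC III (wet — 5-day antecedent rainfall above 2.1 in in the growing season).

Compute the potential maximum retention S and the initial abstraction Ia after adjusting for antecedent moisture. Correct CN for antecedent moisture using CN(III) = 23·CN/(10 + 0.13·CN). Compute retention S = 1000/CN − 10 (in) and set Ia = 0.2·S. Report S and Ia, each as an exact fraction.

Wet (AMC III): CN(III) = 23·46/(10 + 0.13·46) = 1058/(799/50) = 52900/799 ≈ 66.208
Retention S: 1000/CN − 10 with CN=66.208 → S = 2700/529 ≈ 5.104 in
Ia = 0.2S: 0.2·5.104 = 1.021 in (exactly 540/529)

S = 2700/529 in ≈ 5.104 in; Ia = 540/529 in ≈ 1.021 in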